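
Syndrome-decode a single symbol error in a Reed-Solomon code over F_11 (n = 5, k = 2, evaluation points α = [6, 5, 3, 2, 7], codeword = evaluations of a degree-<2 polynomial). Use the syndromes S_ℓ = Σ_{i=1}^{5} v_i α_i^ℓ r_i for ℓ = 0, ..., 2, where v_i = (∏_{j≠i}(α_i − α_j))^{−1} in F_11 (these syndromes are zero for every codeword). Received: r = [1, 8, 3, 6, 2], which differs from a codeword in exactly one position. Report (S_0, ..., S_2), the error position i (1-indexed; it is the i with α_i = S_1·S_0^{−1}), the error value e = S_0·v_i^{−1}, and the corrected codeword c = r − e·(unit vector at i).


S = (4, 2, 1), error at position 1, error magnitude e = 7, c = [5, 8, 3, 6, 2].

Step 1: column multipliers v_i = (∏_{j≠i}(α_i − α_j))^{−1} mod 11.
  i = 1 (α = 6): (6−5)(6−3)(6−2)(6−7) = 1·3·4·(−1) = −12 ≡ 10, so v_1 = 10^{−1} = 10 (mod 11).
  i = 2 (α = 5): (5−6)(5−3)(5−2)(5−7) = (−1)·2·3·(−2) = 12 ≡ 1, so v_2 = 1^{−1} = 1 (mod 11).
  i = 3 (α = 3): (3−6)(3−5)(3−2)(3−7) = (−3)·(−2)·1·(−4) = −24 ≡ 9, so v_3 = 9^{−1} = 5 (mod 11).
  i = 4 (α = 2): (2−6)(2−5)(2−3)(2−7) = (−4)·(−3)·(−1)·(−5) = 60 ≡ 5, so v_4 = 5^{−1} = 9 (mod 11).
  i = 5 (α = 7): (7−6)(7−5)(7−3)(7−2) = 1·2·4·5 = 40 ≡ 7, so v_5 = 7^{−1} = 8 (mod 11).
  v = [10, 1, 5, 9, 8].
Step 2: syndromes of r = [1, 8, 3, 6, 2] (all sums mod 11).
  S_0 = Σ v_i r_i = 10·1 + 1·8 + 5·3 + 9·6 + 8·2 = 103 ≡ 4.
  S_1 = Σ v_i α_i r_i = 10·6·1 + 1·5·8 + 5·3·3 + 9·2·6 + 8·7·2 = 365 ≡ 2.
  α_i^2 mod 11 = [3, 3, 9, 4, 5].
  S_2 = Σ v_i α_i^2 r_i = 10·3·1 + 1·3·8 + 5·9·3 + 9·4·6 + 8·5·2 = 485 ≡ 1.
  S = (4, 2, 1) ≠ 0, so r is not a codeword (an error is present).
Step 3: locate the error. For a single error e at position i, S_ℓ = v_i·e·α_i^ℓ, so α_err = S_1/S_0.
  S_0^{−1} = 4^{−1} = 3 (mod 11), so α_err = 2·3 = 6 ≡ 6 = α_1. Error position i = 1.
  Consistency check: S_2/S_1 = 1·6 = 6 ≡ 6 = α_err ✓ (single-error assumption holds).
Step 4: error magnitude e = S_0/v_1 = S_0·∏_{j≠1}(α_1 − α_j) = 4·10 = 40 ≡ 7 (mod 11).
Step 5: correct position 1: c_1 = r_1 − e = 1 − 7 ≡ 5 (mod 11). Hence c = [5, 8, 3, 6, 2].
  Check: interpolating c through the α_i gives m(x) = 1 + 8·x (degree < 2) with m(α_i) = c_i for every i, so c is indeed a codeword.


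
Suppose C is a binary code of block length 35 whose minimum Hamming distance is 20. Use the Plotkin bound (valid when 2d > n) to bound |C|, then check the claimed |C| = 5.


Plotkin bound M ≤ 8; given |C| = 5 ≤ bound (satisfied).

Check applicability: 2d = 40, n = 35.
2d − n = 5 > 0, so Plotkin applies.
Compute d/(2d−n) = 20/5 ≈ 4.0000.
⌊d/(2d−n)⌋ = 4.
Plotkin bound: M ≤ 2·4 = 8.
Given |C| = 5, check: satisfied.
This |C| is below the Plotkin bound.


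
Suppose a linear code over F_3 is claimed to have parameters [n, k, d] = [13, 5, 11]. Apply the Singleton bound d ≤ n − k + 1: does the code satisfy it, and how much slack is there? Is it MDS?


Singleton RHS = n − k + 1 = 9, slack = -2, bound violated (no such code; not MDS).

Singleton bound: d ≤ n − k + 1.
Here n = 13, k = 5, so n − k + 1 = 9.
Given d = 11, check d ≤ 9: NO.
Slack = (n − k + 1) − d = -2.
The slack is negative: d = 11 exceeds n − k + 1 = 9 by 2, so the Singleton bound is violated and no linear [13, 5, 11]_3 code can exist. In particular it is not MDS (MDS requires d = n − k + 1 exactly).
Description: the claimed parameters are [13, 5, 11]_3; such a code would be impossible (violates the Singleton bound).


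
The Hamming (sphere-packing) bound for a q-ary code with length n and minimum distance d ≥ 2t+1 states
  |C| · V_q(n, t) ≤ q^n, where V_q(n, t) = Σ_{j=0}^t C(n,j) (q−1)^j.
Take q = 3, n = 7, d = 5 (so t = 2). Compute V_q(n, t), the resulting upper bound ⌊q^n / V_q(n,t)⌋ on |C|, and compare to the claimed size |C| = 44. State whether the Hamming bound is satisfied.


V_q(n, t) = 99, q^n = 2187, Hamming bound = 22, |C| = 44 > bound (violated).

Step 1: Compute V_q(n, t) = Σ_{j=0}^2 C(n, j) (q−1)^j.
  j = 0: C(7,0)·(2)^0 = 1·1 = 1.
  j = 1: C(7,1)·(2)^1 = 7·2 = 14.
  j = 2: C(7,2)·(2)^2 = 21·4 = 84.
  V_q(n, t) = 1 + 14 + 84 = 99.
Step 2: q^n = 3^7 = 2187.
Step 3: Hamming bound ⌊q^n / V_q(n,t)⌋ = ⌊2187/99⌋ = 22.
Step 4: Compare |C| = 44 to 22: violated.
The claimed |C| lies above the Hamming bound, so no 3-ary code of length 7 with d ≥ 5 can have 44 codewords.


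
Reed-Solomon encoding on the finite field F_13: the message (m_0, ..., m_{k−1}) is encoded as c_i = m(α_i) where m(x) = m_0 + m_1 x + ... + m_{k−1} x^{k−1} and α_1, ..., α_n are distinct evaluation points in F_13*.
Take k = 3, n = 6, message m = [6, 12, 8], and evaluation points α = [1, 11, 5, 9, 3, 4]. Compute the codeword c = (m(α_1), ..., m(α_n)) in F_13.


c = [0, 1, 6, 8, 10, 0]

Message polynomial: m(x) = 6 + 12·x + 8·x^2 (mod 13).
For each evaluation point α_i, compute m(α_i) mod 13:
  α_1 = 1: Horner steps 8 → 7 → 0, so m(1) = 0.
  α_2 = 11: Horner steps 8 → 9 → 1, so m(11) = 1.
  α_3 = 5: Horner steps 8 → 0 → 6, so m(5) = 6.
  α_4 = 9: Horner steps 8 → 6 → 8, so m(9) = 8.
  α_5 = 3: Horner steps 8 → 10 → 10, so m(3) = 10.
  α_6 = 4: Horner steps 8 → 5 → 0, so m(4) = 0.
Codeword c = [0, 1, 6, 8, 10, 0] ∈ F_13^6.


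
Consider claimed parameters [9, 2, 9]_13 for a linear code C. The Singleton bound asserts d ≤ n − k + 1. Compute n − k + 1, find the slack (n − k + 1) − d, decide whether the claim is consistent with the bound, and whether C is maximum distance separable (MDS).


Singleton RHS = n − k + 1 = 8, slack = -1, bound violated (no such code; not MDS).

Singleton bound: d ≤ n − k + 1.
Here n = 9, k = 2, so n − k + 1 = 8.
Given d = 9, check d ≤ 8: NO.
Slack = (n − k + 1) − d = -1.
The slack is negative: d = 9 exceeds n − k + 1 = 8 by 1, so the Singleton bound is violated and no linear [9, 2, 9]_13 code can exist. In particular it is not MDS (MDS requires d = n − k + 1 exactly).
Description: the claimed parameters are [9, 2, 9]_13; such a code would be impossible (violates the Singleton bound).


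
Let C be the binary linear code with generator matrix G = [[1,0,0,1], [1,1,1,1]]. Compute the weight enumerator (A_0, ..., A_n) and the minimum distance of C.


Weight distribution: A_0 = 1, A_2 = 2, A_4 = 1. Minimum distance d = 2.

Enumerate all 2^2 = 4 messages m ∈ F_2^2.
For each, compute codeword c = mG in F_2^4, then tally its weight.
  m = 00 → c = 0000, weight = 0.
  m = 10 → c = 1001, weight = 2.
  m = 01 → c = 1111, weight = 4.
  m = 11 → c = 0110, weight = 2.
Tally weights:
  weight 0: 1 codewords.
  weight 2: 2 codewords.
  weight 4: 1 codewords.
Minimum distance d = smallest w > 0 with A_w > 0 = 2.
Sanity: Σ A_w = 4 = 2^2 = 4 ✓.


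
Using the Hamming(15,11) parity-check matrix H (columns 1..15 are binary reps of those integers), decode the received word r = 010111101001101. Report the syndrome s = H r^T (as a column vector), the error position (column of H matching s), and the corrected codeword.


s = (0, 1, 0, 1)^T, error position = 5, corrected codeword c = 010101101001101

Compute s = H r^T mod 2 one row at a time:
  s_1 = 0 + 1 + 0 + 0 + 1 + 1 + 0 + 1 = 4 ≡ 0 (mod 2).
  s_2 = 1 + 1 + 1 + 1 + 1 + 1 + 0 + 1 = 7 ≡ 1 (mod 2).
  s_3 = 1 + 0 + 1 + 1 + 0 + 0 + 0 + 1 = 4 ≡ 0 (mod 2).
  s_4 = 0 + 0 + 1 + 1 + 1 + 0 + 1 + 1 = 5 ≡ 1 (mod 2).
s = (0, 1, 0, 1)^T — this equals column 5 of H (binary 0101), so error is at position 5.
Correct: flip bit 5 of r = 010111101001101 to get c = 010101101001101.


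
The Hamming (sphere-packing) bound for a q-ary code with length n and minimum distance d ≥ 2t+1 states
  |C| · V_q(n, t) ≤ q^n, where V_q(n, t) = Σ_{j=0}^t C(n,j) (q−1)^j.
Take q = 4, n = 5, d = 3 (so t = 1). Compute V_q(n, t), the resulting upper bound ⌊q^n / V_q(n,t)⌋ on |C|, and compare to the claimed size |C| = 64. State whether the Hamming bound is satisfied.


V_q(n, t) = 16, q^n = 1024, Hamming bound = 64, |C| = 64 ≤ bound (satisfied).

Step 1: Compute V_q(n, t) = Σ_{j=0}^1 C(n, j) (q−1)^j.
  j = 0: C(5,0)·(3)^0 = 1·1 = 1.
  j = 1: C(5,1)·(3)^1 = 5·3 = 15.
  V_q(n, t) = 1 + 15 = 16.
Step 2: q^n = 4^5 = 1024.
Step 3: Hamming bound ⌊q^n / V_q(n,t)⌋ = ⌊1024/16⌋ = 64.
Step 4: Compare |C| = 64 to 64: satisfied.
The claimed |C| lies at the Hamming bound (tight).


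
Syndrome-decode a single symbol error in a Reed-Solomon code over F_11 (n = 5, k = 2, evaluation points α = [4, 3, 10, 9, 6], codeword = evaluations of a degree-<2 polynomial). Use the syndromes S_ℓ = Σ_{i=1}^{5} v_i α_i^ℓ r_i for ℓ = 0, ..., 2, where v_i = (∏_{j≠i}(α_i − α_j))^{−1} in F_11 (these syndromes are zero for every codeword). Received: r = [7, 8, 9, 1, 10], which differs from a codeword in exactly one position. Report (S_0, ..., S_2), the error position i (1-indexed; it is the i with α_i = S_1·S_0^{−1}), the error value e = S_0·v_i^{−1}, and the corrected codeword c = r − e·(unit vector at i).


S = (4, 5, 9), error at position 1, error magnitude e = 2, c = [5, 8, 9, 1, 10].

Step 1: column multipliers v_i = (∏_{j≠i}(α_i − α_j))^{−1} mod 11.
  i = 1 (α = 4): (4−3)(4−10)(4−9)(4−6) = 1·(−6)·(−5)·(−2) = −60 ≡ 6, so v_1 = 6^{−1} = 2 (mod 11).
  i = 2 (α = 3): (3−4)(3−10)(3−9)(3−6) = (−1)·(−7)·(−6)·(−3) = 126 ≡ 5, so v_2 = 5^{−1} = 9 (mod 11).
  i = 3 (α = 10): (10−4)(10−3)(10−9)(10−6) = 6·7·1·4 = 168 ≡ 3, so v_3 = 3^{−1} = 4 (mod 11).
  i = 4 (α = 9): (9−4)(9−3)(9−10)(9−6) = 5·6·(−1)·3 = −90 ≡ 9, so v_4 = 9^{−1} = 5 (mod 11).
  i = 5 (α = 6): (6−4)(6−3)(6−10)(6−9) = 2·3·(−4)·(−3) = 72 ≡ 6, so v_5 = 6^{−1} = 2 (mod 11).
  v = [2, 9, 4, 5, 2].
Step 2: syndromes of r = [7, 8, 9, 1, 10] (all sums mod 11).
  S_0 = Σ v_i r_i = 2·7 + 9·8 + 4·9 + 5·1 + 2·10 = 147 ≡ 4.
  S_1 = Σ v_i α_i r_i = 2·4·7 + 9·3·8 + 4·10·9 + 5·9·1 + 2·6·10 = 797 ≡ 5.
  α_i^2 mod 11 = [5, 9, 1, 4, 3].
  S_2 = Σ v_i α_i^2 r_i = 2·5·7 + 9·9·8 + 4·1·9 + 5·4·1 + 2·3·10 = 834 ≡ 9.
  S = (4, 5, 9) ≠ 0, so r is not a codeword (an error is present).
Step 3: locate the error. For a single error e at position i, S_ℓ = v_i·e·α_i^ℓ, so α_err = S_1/S_0.
  S_0^{−1} = 4^{−1} = 3 (mod 11), so α_err = 5·3 = 15 ≡ 4 = α_1. Error position i = 1.
  Consistency check: S_2/S_1 = 9·9 = 81 ≡ 4 = α_err ✓ (single-error assumption holds).
Step 4: error magnitude e = S_0/v_1 = S_0·∏_{j≠1}(α_1 − α_j) = 4·6 = 24 ≡ 2 (mod 11).
Step 5: correct position 1: c_1 = r_1 − e = 7 − 2 ≡ 5 (mod 11). Hence c = [5, 8, 9, 1, 10].
  Check: interpolating c through the α_i gives m(x) = 6 + 8·x (degree < 2) with m(α_i) = c_i for every i, so c is indeed a codeword.


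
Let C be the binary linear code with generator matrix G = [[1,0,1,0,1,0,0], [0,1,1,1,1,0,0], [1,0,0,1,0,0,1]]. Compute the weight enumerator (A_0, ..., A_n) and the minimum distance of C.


Weight distribution: A_0 = 1, A_2 = 1, A_3 = 3, A_4 = 2, A_5 = 1. Minimum distance d = 2.

Enumerate all 2^3 = 8 messages m ∈ F_2^3.
For each, compute codeword c = mG in F_2^7, then tally its weight.
  m = 000 → c = 0000000, weight = 0.
  m = 100 → c = 1010100, weight = 3.
  m = 010 → c = 0111100, weight = 4.
  m = 110 → c = 1101000, weight = 3.
  m = 001 → c = 1001001, weight = 3.
  m = 101 → c = 0011101, weight = 4.
  m = 011 → c = 1110101, weight = 5.
  m = 111 → c = 0100001, weight = 2.
Tally weights:
  weight 0: 1 codewords.
  weight 2: 1 codewords.
  weight 3: 3 codewords.
  weight 4: 2 codewords.
  weight 5: 1 codewords.
Minimum distance d = smallest w > 0 with A_w > 0 = 2.
Sanity: Σ A_w = 8 = 2^3 = 8 ✓.


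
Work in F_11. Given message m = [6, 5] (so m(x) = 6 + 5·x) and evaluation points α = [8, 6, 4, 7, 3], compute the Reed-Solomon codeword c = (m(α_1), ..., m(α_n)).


c = [2, 3, 4, 8, 10]

Message polynomial: m(x) = 6 + 5·x (mod 11).
For each evaluation point α_i, compute m(α_i) mod 11:
  α_1 = 8: Horner steps 5 → 2, so m(8) = 2.
  α_2 = 6: Horner steps 5 → 3, so m(6) = 3.
  α_3 = 4: Horner steps 5 → 4, so m(4) = 4.
  α_4 = 7: Horner steps 5 → 8, so m(7) = 8.
  α_5 = 3: Horner steps 5 → 10, so m(3) = 10.
Codeword c = [2, 3, 4, 8, 10] ∈ F_11^5.


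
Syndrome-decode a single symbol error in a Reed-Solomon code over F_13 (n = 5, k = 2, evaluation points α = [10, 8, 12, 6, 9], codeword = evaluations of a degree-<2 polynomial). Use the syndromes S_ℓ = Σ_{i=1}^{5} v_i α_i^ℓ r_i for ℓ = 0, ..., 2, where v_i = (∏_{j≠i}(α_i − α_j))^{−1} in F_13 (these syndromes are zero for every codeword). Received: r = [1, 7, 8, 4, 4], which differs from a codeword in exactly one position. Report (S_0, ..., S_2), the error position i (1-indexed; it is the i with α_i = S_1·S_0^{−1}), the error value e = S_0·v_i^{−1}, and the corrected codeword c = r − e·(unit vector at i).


S = (4, 11, 1), error at position 4, error magnitude e = 4, c = [1, 7, 8, 0, 4].

Step 1: column multipliers v_i = (∏_{j≠i}(α_i − α_j))^{−1} mod 13.
  i = 1 (α = 10): (10−8)(10−12)(10−6)(10−9) = 2·(−2)·4·1 = −16 ≡ 10, so v_1 = 10^{−1} = 4 (mod 13).
  i = 2 (α = 8): (8−10)(8−12)(8−6)(8−9) = (−2)·(−4)·2·(−1) = −16 ≡ 10, so v_2 = 10^{−1} = 4 (mod 13).
  i = 3 (α = 12): (12−10)(12−8)(12−6)(12−9) = 2·4·6·3 = 144 ≡ 1, so v_3 = 1^{−1} = 1 (mod 13).
  i = 4 (α = 6): (6−10)(6−8)(6−12)(6−9) = (−4)·(−2)·(−6)·(−3) = 144 ≡ 1, so v_4 = 1^{−1} = 1 (mod 13).
  i = 5 (α = 9): (9−10)(9−8)(9−12)(9−6) = (−1)·1·(−3)·3 = 9 ≡ 9, so v_5 = 9^{−1} = 3 (mod 13).
  v = [4, 4, 1, 1, 3].
Step 2: syndromes of r = [1, 7, 8, 4, 4] (all sums mod 13).
  S_0 = Σ v_i r_i = 4·1 + 4·7 + 1·8 + 1·4 + 3·4 = 56 ≡ 4.
  S_1 = Σ v_i α_i r_i = 4·10·1 + 4·8·7 + 1·12·8 + 1·6·4 + 3·9·4 = 492 ≡ 11.
  α_i^2 mod 13 = [9, 12, 1, 10, 3].
  S_2 = Σ v_i α_i^2 r_i = 4·9·1 + 4·12·7 + 1·1·8 + 1·10·4 + 3·3·4 = 456 ≡ 1.
  S = (4, 11, 1) ≠ 0, so r is not a codeword (an error is present).
Step 3: locate the error. For a single error e at position i, S_ℓ = v_i·e·α_i^ℓ, so α_err = S_1/S_0.
  S_0^{−1} = 4^{−1} = 10 (mod 13), so α_err = 11·10 = 110 ≡ 6 = α_4. Error position i = 4.
  Consistency check: S_2/S_1 = 1·6 = 6 ≡ 6 = α_err ✓ (single-error assumption holds).
Step 4: error magnitude e = S_0/v_4 = S_0·∏_{j≠4}(α_4 − α_j) = 4·1 = 4 ≡ 4 (mod 13).
Step 5: correct position 4: c_4 = r_4 − e = 4 − 4 ≡ 0 (mod 13). Hence c = [1, 7, 8, 0, 4].
  Check: interpolating c through the α_i gives m(x) = 5 + 10·x (degree < 2) with m(α_i) = c_i for every i, so c is indeed a codeword.


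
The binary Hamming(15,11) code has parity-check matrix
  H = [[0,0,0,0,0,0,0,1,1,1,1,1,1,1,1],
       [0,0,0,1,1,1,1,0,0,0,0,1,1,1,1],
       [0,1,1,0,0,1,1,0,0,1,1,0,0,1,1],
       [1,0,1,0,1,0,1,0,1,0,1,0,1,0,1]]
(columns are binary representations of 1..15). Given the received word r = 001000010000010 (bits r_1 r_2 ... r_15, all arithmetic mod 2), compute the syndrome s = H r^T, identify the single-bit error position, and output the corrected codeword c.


s = (0, 1, 0, 1)^T, error position = 5, corrected codeword c = 001010010000010

Compute s = H r^T mod 2 one row at a time:
  s_1 = 1 + 0 + 0 + 0 + 0 + 0 + 1 + 0 = 2 ≡ 0 (mod 2).
  s_2 = 0 + 0 + 0 + 0 + 0 + 0 + 1 + 0 = 1 ≡ 1 (mod 2).
  s_3 = 0 + 1 + 0 + 0 + 0 + 0 + 1 + 0 = 2 ≡ 0 (mod 2).
  s_4 = 0 + 1 + 0 + 0 + 0 + 0 + 0 + 0 = 1 ≡ 1 (mod 2).
s = (0, 1, 0, 1)^T — this equals column 5 of H (binary 0101), so error is at position 5.
Correct: flip bit 5 of r = 001000010000010 to get c = 001010010000010.


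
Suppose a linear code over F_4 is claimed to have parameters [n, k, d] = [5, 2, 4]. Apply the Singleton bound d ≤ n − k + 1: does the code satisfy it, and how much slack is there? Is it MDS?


Singleton RHS = n − k + 1 = 4, slack = 0, bound satisfied, MDS.

Singleton bound: d ≤ n − k + 1.
Here n = 5, k = 2, so n − k + 1 = 4.
Given d = 4, check d ≤ 4: YES.
Slack = (n − k + 1) − d = 0.
The code is MDS (slack = 0).
Description: the claimed parameters are [5, 2, 4]_4; such a code would be MDS (meets Singleton bound).


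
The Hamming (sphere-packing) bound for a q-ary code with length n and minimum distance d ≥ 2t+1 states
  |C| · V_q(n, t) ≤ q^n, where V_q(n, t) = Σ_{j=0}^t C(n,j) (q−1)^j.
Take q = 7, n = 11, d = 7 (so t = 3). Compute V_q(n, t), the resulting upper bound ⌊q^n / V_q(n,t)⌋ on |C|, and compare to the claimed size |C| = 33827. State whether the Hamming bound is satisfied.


V_q(n, t) = 37687, q^n = 1977326743, Hamming bound = 52467, |C| = 33827 ≤ bound (satisfied).

Step 1: Compute V_q(n, t) = Σ_{j=0}^3 C(n, j) (q−1)^j.
  j = 0: C(11,0)·(6)^0 = 1·1 = 1.
  j = 1: C(11,1)·(6)^1 = 11·6 = 66.
  j = 2: C(11,2)·(6)^2 = 55·36 = 1980.
  j = 3: C(11,3)·(6)^3 = 165·216 = 35640.
  V_q(n, t) = 1 + 66 + 1980 + 35640 = 37687.
Step 2: q^n = 7^11 = 1977326743.
Step 3: Hamming bound ⌊q^n / V_q(n,t)⌋ = ⌊1977326743/37687⌋ = 52467.
Step 4: Compare |C| = 33827 to 52467: satisfied.
The claimed |C| lies below the Hamming bound.


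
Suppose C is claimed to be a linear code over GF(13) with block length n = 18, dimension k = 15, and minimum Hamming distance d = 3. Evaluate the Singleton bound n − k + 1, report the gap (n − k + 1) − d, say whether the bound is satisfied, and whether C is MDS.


Singleton RHS = n − k + 1 = 4, slack = 1, bound satisfied, not MDS.

Singleton bound: d ≤ n − k + 1.
Here n = 18, k = 15, so n − k + 1 = 4.
Given d = 3, check d ≤ 4: YES.
Slack = (n − k + 1) − d = 1.
The code is NOT MDS (slack = 1 > 0).
Description: the claimed parameters are [18, 15, 3]_13; such a code would be non-MDS.


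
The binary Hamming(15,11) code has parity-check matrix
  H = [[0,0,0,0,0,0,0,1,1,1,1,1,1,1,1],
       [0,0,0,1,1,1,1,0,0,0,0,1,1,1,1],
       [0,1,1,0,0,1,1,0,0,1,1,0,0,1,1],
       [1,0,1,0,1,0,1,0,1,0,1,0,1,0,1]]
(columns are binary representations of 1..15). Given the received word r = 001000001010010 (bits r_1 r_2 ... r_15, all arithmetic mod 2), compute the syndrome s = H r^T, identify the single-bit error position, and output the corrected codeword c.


s = (1, 1, 1, 1)^T, error position = 15, corrected codeword c = 001000001010011

Compute s = H r^T mod 2 one row at a time:
  s_1 = 0 + 1 + 0 + 1 + 0 + 0 + 1 + 0 = 3 ≡ 1 (mod 2).
  s_2 = 0 + 0 + 0 + 0 + 0 + 0 + 1 + 0 = 1 ≡ 1 (mod 2).
  s_3 = 0 + 1 + 0 + 0 + 0 + 1 + 1 + 0 = 3 ≡ 1 (mod 2).
  s_4 = 0 + 1 + 0 + 0 + 1 + 1 + 0 + 0 = 3 ≡ 1 (mod 2).
s = (1, 1, 1, 1)^T — this equals column 15 of H (binary 1111), so error is at position 15.
Correct: flip bit 15 of r = 001000001010010 to get c = 001000001010011.


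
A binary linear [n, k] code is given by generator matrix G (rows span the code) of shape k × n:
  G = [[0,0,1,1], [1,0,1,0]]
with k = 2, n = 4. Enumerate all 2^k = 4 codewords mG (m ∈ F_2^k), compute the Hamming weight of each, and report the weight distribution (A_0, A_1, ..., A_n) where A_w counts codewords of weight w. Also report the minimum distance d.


Weight distribution: A_0 = 1, A_2 = 3. Minimum distance d = 2.

Enumerate all 2^2 = 4 messages m ∈ F_2^2.
For each, compute codeword c = mG in F_2^4, then tally its weight.
  m = 00 → c = 0000, weight = 0.
  m = 10 → c = 0011, weight = 2.
  m = 01 → c = 1010, weight = 2.
  m = 11 → c = 1001, weight = 2.
Tally weights:
  weight 0: 1 codewords.
  weight 2: 3 codewords.
Minimum distance d = smallest w > 0 with A_w > 0 = 2.
Sanity: Σ A_w = 4 = 2^2 = 4 ✓.


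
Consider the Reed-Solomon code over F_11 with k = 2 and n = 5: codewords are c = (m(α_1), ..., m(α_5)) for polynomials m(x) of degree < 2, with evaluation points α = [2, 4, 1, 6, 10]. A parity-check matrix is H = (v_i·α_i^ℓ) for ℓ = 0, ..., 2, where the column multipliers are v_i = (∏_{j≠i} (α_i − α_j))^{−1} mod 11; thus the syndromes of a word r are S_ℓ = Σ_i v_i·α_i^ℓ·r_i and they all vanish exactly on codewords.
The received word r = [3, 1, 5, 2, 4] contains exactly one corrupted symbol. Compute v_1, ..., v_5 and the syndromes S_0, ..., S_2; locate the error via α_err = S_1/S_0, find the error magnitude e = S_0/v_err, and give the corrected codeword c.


S = (7, 3, 6), error at position 1, error magnitude e = 3, c = [0, 1, 5, 2, 4].

Step 1: column multipliers v_i = (∏_{j≠i}(α_i − α_j))^{−1} mod 11.
  i = 1 (α = 2): (2−4)(2−1)(2−6)(2−10) = (−2)·1·(−4)·(−8) = −64 ≡ 2, so v_1 = 2^{−1} = 6 (mod 11).
  i = 2 (α = 4): (4−2)(4−1)(4−6)(4−10) = 2·3·(−2)·(−6) = 72 ≡ 6, so v_2 = 6^{−1} = 2 (mod 11).
  i = 3 (α = 1): (1−2)(1−4)(1−6)(1−10) = (−1)·(−3)·(−5)·(−9) = 135 ≡ 3, so v_3 = 3^{−1} = 4 (mod 11).
  i = 4 (α = 6): (6−2)(6−4)(6−1)(6−10) = 4·2·5·(−4) = −160 ≡ 5, so v_4 = 5^{−1} = 9 (mod 11).
  i = 5 (α = 10): (10−2)(10−4)(10−1)(10−6) = 8·6·9·4 = 1728 ≡ 1, so v_5 = 1^{−1} = 1 (mod 11).
  v = [6, 2, 4, 9, 1].
Step 2: syndromes of r = [3, 1, 5, 2, 4] (all sums mod 11).
  S_0 = Σ v_i r_i = 6·3 + 2·1 + 4·5 + 9·2 + 1·4 = 62 ≡ 7.
  S_1 = Σ v_i α_i r_i = 6·2·3 + 2·4·1 + 4·1·5 + 9·6·2 + 1·10·4 = 212 ≡ 3.
  α_i^2 mod 11 = [4, 5, 1, 3, 1].
  S_2 = Σ v_i α_i^2 r_i = 6·4·3 + 2·5·1 + 4·1·5 + 9·3·2 + 1·1·4 = 160 ≡ 6.
  S = (7, 3, 6) ≠ 0, so r is not a codeword (an error is present).
Step 3: locate the error. For a single error e at position i, S_ℓ = v_i·e·α_i^ℓ, so α_err = S_1/S_0.
  S_0^{−1} = 7^{−1} = 8 (mod 11), so α_err = 3·8 = 24 ≡ 2 = α_1. Error position i = 1.
  Consistency check: S_2/S_1 = 6·4 = 24 ≡ 2 = α_err ✓ (single-error assumption holds).
Step 4: error magnitude e = S_0/v_1 = S_0·∏_{j≠1}(α_1 − α_j) = 7·2 = 14 ≡ 3 (mod 11).
Step 5: correct position 1: c_1 = r_1 − e = 3 − 3 ≡ 0 (mod 11). Hence c = [0, 1, 5, 2, 4].
  Check: interpolating c through the α_i gives m(x) = 10 + 6·x (degree < 2) with m(α_i) = c_i for every i, so c is indeed a codeword.


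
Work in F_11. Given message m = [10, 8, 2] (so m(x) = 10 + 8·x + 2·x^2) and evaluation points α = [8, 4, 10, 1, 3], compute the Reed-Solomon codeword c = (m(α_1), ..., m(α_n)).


c = [4, 8, 4, 9, 8]

Message polynomial: m(x) = 10 + 8·x + 2·x^2 (mod 11).
For each evaluation point α_i, compute m(α_i) mod 11:
  α_1 = 8: Horner steps 2 → 2 → 4, so m(8) = 4.
  α_2 = 4: Horner steps 2 → 5 → 8, so m(4) = 8.
  α_3 = 10: Horner steps 2 → 6 → 4, so m(10) = 4.
  α_4 = 1: Horner steps 2 → 10 → 9, so m(1) = 9.
  α_5 = 3: Horner steps 2 → 3 → 8, so m(3) = 8.
Codeword c = [4, 8, 4, 9, 8] ∈ F_11^5.


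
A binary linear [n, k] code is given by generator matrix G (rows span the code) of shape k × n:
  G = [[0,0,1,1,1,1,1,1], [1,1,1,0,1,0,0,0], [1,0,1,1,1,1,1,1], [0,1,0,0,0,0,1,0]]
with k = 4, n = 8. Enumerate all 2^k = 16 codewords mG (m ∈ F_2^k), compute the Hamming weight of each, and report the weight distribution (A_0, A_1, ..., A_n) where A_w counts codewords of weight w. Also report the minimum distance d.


Weight distribution: A_0 = 1, A_1 = 1, A_2 = 1, A_3 = 4, A_4 = 3, A_5 = 1, A_6 = 3, A_7 = 2. Minimum distance d = 1.

Enumerate all 2^4 = 16 messages m ∈ F_2^4.
For each, compute codeword c = mG in F_2^8, then tally its weight.
  m = 0000 → c = 00000000, weight = 0.
  m = 1000 → c = 00111111, weight = 6.
  m = 0100 → c = 11101000, weight = 4.
  m = 1100 → c = 11010111, weight = 6.
  m = 0010 → c = 10111111, weight = 7.
  m = 1010 → c = 10000000, weight = 1.
  m = 0110 → c = 01010111, weight = 5.
  m = 1110 → c = 01101000, weight = 3.
  m = 0001 → c = 01000010, weight = 2.
  m = 1001 → c = 01111101, weight = 6.
  m = 0101 → c = 10101010, weight = 4.
  m = 1101 → c = 10010101, weight = 4.
  m = 0011 → c = 11111101, weight = 7.
  m = 1011 → c = 11000010, weight = 3.
  m = 0111 → c = 00010101, weight = 3.
  m = 1111 → c = 00101010, weight = 3.
Tally weights:
  weight 0: 1 codewords.
  weight 1: 1 codewords.
  weight 2: 1 codewords.
  weight 3: 4 codewords.
  weight 4: 3 codewords.
  weight 5: 1 codewords.
  weight 6: 3 codewords.
  weight 7: 2 codewords.
Minimum distance d = smallest w > 0 with A_w > 0 = 1.
Sanity: Σ A_w = 16 = 2^4 = 16 ✓.


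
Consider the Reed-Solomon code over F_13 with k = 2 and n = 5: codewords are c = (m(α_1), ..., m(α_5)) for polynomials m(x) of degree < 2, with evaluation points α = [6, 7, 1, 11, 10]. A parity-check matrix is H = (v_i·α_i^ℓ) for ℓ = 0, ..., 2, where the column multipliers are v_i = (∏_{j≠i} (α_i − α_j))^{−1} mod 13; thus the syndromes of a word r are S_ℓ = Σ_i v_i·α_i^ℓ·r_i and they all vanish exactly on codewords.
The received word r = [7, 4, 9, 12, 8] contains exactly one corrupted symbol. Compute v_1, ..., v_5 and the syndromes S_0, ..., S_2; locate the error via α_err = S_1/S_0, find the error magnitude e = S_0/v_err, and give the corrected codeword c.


S = (4, 5, 3), error at position 4, error magnitude e = 7, c = [7, 4, 9, 5, 8].

Step 1: column multipliers v_i = (∏_{j≠i}(α_i − α_j))^{−1} mod 13.
  i = 1 (α = 6): (6−7)(6−1)(6−11)(6−10) = (−1)·5·(−5)·(−4) = −100 ≡ 4, so v_1 = 4^{−1} = 10 (mod 13).
  i = 2 (α = 7): (7−6)(7−1)(7−11)(7−10) = 1·6·(−4)·(−3) = 72 ≡ 7, so v_2 = 7^{−1} = 2 (mod 13).
  i = 3 (α = 1): (1−6)(1−7)(1−11)(1−10) = (−5)·(−6)·(−10)·(−9) = 2700 ≡ 9, so v_3 = 9^{−1} = 3 (mod 13).
  i = 4 (α = 11): (11−6)(11−7)(11−1)(11−10) = 5·4·10·1 = 200 ≡ 5, so v_4 = 5^{−1} = 8 (mod 13).
  i = 5 (α = 10): (10−6)(10−7)(10−1)(10−11) = 4·3·9·(−1) = −108 ≡ 9, so v_5 = 9^{−1} = 3 (mod 13).
  v = [10, 2, 3, 8, 3].
Step 2: syndromes of r = [7, 4, 9, 12, 8] (all sums mod 13).
  S_0 = Σ v_i r_i = 10·7 + 2·4 + 3·9 + 8·12 + 3·8 = 225 ≡ 4.
  S_1 = Σ v_i α_i r_i = 10·6·7 + 2·7·4 + 3·1·9 + 8·11·12 + 3·10·8 = 1799 ≡ 5.
  α_i^2 mod 13 = [10, 10, 1, 4, 9].
  S_2 = Σ v_i α_i^2 r_i = 10·10·7 + 2·10·4 + 3·1·9 + 8·4·12 + 3·9·8 = 1407 ≡ 3.
  S = (4, 5, 3) ≠ 0, so r is not a codeword (an error is present).
Step 3: locate the error. For a single error e at position i, S_ℓ = v_i·e·α_i^ℓ, so α_err = S_1/S_0.
  S_0^{−1} = 4^{−1} = 10 (mod 13), so α_err = 5·10 = 50 ≡ 11 = α_4. Error position i = 4.
  Consistency check: S_2/S_1 = 3·8 = 24 ≡ 11 = α_err ✓ (single-error assumption holds).
Step 4: error magnitude e = S_0/v_4 = S_0·∏_{j≠4}(α_4 − α_j) = 4·5 = 20 ≡ 7 (mod 13).
Step 5: correct position 4: c_4 = r_4 − e = 12 − 7 ≡ 5 (mod 13). Hence c = [7, 4, 9, 5, 8].
  Check: interpolating c through the α_i gives m(x) = 12 + 10·x (degree < 2) with m(α_i) = c_i for every i, so c is indeed a codeword.


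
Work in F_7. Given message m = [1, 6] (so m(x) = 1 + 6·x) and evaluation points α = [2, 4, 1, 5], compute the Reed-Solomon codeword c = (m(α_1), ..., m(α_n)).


c = [6, 4, 0, 3]

Message polynomial: m(x) = 1 + 6·x (mod 7).
For each evaluation point α_i, compute m(α_i) mod 7:
  α_1 = 2: Horner steps 6 → 6, so m(2) = 6.
  α_2 = 4: Horner steps 6 → 4, so m(4) = 4.
  α_3 = 1: Horner steps 6 → 0, so m(1) = 0.
  α_4 = 5: Horner steps 6 → 3, so m(5) = 3.
Codeword c = [6, 4, 0, 3] ∈ F_7^4.


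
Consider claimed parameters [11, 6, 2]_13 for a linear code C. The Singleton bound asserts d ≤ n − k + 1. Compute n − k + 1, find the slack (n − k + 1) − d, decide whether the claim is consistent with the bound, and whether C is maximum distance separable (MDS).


Singleton RHS = n − k + 1 = 6, slack = 4, bound satisfied, not MDS.

Singleton bound: d ≤ n − k + 1.
Here n = 11, k = 6, so n − k + 1 = 6.
Given d = 2, check d ≤ 6: YES.
Slack = (n − k + 1) − d = 4.
The code is NOT MDS (slack = 4 > 0).
Description: the claimed parameters are [11, 6, 2]_13; such a code would be non-MDS.


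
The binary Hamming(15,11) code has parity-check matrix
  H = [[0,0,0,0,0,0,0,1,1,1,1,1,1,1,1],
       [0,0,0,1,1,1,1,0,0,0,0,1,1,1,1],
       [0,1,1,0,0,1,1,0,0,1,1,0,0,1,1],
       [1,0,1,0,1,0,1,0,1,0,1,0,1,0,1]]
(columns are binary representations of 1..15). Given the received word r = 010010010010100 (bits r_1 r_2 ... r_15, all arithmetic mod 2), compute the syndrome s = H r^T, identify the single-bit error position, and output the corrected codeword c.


s = (1, 0, 0, 1)^T, error position = 9, corrected codeword c = 010010011010100

Compute s = H r^T mod 2 one row at a time:
  s_1 = 1 + 0 + 0 + 1 + 0 + 1 + 0 + 0 = 3 ≡ 1 (mod 2).
  s_2 = 0 + 1 + 0 + 0 + 0 + 1 + 0 + 0 = 2 ≡ 0 (mod 2).
  s_3 = 1 + 0 + 0 + 0 + 0 + 1 + 0 + 0 = 2 ≡ 0 (mod 2).
  s_4 = 0 + 0 + 1 + 0 + 0 + 1 + 1 + 0 = 3 ≡ 1 (mod 2).
s = (1, 0, 0, 1)^T — this equals column 9 of H (binary 1001), so error is at position 9.
Correct: flip bit 9 of r = 010010010010100 to get c = 010010011010100.


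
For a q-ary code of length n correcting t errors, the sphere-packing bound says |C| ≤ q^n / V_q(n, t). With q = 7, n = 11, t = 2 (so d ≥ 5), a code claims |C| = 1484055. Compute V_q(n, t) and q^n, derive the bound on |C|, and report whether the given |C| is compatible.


V_q(n, t) = 2047, q^n = 1977326743, Hamming bound = 965963, |C| = 1484055 > bound (violated).

Step 1: Compute V_q(n, t) = Σ_{j=0}^2 C(n, j) (q−1)^j.
  j = 0: C(11,0)·(6)^0 = 1·1 = 1.
  j = 1: C(11,1)·(6)^1 = 11·6 = 66.
  j = 2: C(11,2)·(6)^2 = 55·36 = 1980.
  V_q(n, t) = 1 + 66 + 1980 = 2047.
Step 2: q^n = 7^11 = 1977326743.
Step 3: Hamming bound ⌊q^n / V_q(n,t)⌋ = ⌊1977326743/2047⌋ = 965963.
Step 4: Compare |C| = 1484055 to 965963: violated.
The claimed |C| lies above the Hamming bound, so no 7-ary code of length 11 with d ≥ 5 can have 1484055 codewords.


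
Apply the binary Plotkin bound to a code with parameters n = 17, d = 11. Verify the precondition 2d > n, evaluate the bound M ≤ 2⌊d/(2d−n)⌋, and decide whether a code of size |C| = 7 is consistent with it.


Plotkin bound M ≤ 4; given |C| = 7 > bound (violated).

Check applicability: 2d = 22, n = 17.
2d − n = 5 > 0, so Plotkin applies.
Compute d/(2d−n) = 11/5 ≈ 2.2000.
⌊d/(2d−n)⌋ = 2.
Plotkin bound: M ≤ 2·2 = 4.
Given |C| = 7, check: VIOLATED.
This |C| is above the Plotkin bound, so no binary code with n = 17, d = 11 and 7 codewords exists.


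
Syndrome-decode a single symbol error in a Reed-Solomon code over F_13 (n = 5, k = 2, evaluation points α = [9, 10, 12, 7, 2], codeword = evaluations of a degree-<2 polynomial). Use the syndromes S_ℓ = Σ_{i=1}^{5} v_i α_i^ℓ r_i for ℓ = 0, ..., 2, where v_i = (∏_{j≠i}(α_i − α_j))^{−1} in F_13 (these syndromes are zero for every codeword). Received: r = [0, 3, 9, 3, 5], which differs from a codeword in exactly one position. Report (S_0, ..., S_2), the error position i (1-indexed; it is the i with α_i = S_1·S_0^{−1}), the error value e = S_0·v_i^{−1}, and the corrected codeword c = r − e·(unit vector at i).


S = (8, 4, 2), error at position 4, error magnitude e = 9, c = [0, 3, 9, 7, 5].

Step 1: column multipliers v_i = (∏_{j≠i}(α_i − α_j))^{−1} mod 13.
  i = 1 (α = 9): (9−10)(9−12)(9−7)(9−2) = (−1)·(−3)·2·7 = 42 ≡ 3, so v_1 = 3^{−1} = 9 (mod 13).
  i = 2 (α = 10): (10−9)(10−12)(10−7)(10−2) = 1·(−2)·3·8 = −48 ≡ 4, so v_2 = 4^{−1} = 10 (mod 13).
  i = 3 (α = 12): (12−9)(12−10)(12−7)(12−2) = 3·2·5·10 = 300 ≡ 1, so v_3 = 1^{−1} = 1 (mod 13).
  i = 4 (α = 7): (7−9)(7−10)(7−12)(7−2) = (−2)·(−3)·(−5)·5 = −150 ≡ 6, so v_4 = 6^{−1} = 11 (mod 13).
  i = 5 (α = 2): (2−9)(2−10)(2−12)(2−7) = (−7)·(−8)·(−10)·(−5) = 2800 ≡ 5, so v_5 = 5^{−1} = 8 (mod 13).
  v = [9, 10, 1, 11, 8].
Step 2: syndromes of r = [0, 3, 9, 3, 5] (all sums mod 13).
  S_0 = Σ v_i r_i = 9·0 + 10·3 + 1·9 + 11·3 + 8·5 = 112 ≡ 8.
  S_1 = Σ v_i α_i r_i = 9·9·0 + 10·10·3 + 1·12·9 + 11·7·3 + 8·2·5 = 719 ≡ 4.
  α_i^2 mod 13 = [3, 9, 1, 10, 4].
  S_2 = Σ v_i α_i^2 r_i = 9·3·0 + 10·9·3 + 1·1·9 + 11·10·3 + 8·4·5 = 769 ≡ 2.
  S = (8, 4, 2) ≠ 0, so r is not a codeword (an error is present).
Step 3: locate the error. For a single error e at position i, S_ℓ = v_i·e·α_i^ℓ, so α_err = S_1/S_0.
  S_0^{−1} = 8^{−1} = 5 (mod 13), so α_err = 4·5 = 20 ≡ 7 = α_4. Error position i = 4.
  Consistency check: S_2/S_1 = 2·10 = 20 ≡ 7 = α_err ✓ (single-error assumption holds).
Step 4: error magnitude e = S_0/v_4 = S_0·∏_{j≠4}(α_4 − α_j) = 8·6 = 48 ≡ 9 (mod 13).
Step 5: correct position 4: c_4 = r_4 − e = 3 − 9 ≡ 7 (mod 13). Hence c = [0, 3, 9, 7, 5].
  Check: interpolating c through the α_i gives m(x) = 12 + 3·x (degree < 2) with m(α_i) = c_i for every i, so c is indeed a codeword.


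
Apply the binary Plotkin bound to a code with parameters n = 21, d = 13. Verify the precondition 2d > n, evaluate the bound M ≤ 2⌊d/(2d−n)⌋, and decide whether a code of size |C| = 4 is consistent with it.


Plotkin bound M ≤ 4; given |C| = 4 ≤ bound (satisfied).

Check applicability: 2d = 26, n = 21.
2d − n = 5 > 0, so Plotkin applies.
Compute d/(2d−n) = 13/5 ≈ 2.6000.
⌊d/(2d−n)⌋ = 2.
Plotkin bound: M ≤ 2·2 = 4.
Given |C| = 4, check: satisfied.
This |C| is at the Plotkin bound.


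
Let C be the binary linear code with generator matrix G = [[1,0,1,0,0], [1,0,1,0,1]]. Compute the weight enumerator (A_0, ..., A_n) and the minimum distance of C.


Weight distribution: A_0 = 1, A_1 = 1, A_2 = 1, A_3 = 1. Minimum distance d = 1.

Enumerate all 2^2 = 4 messages m ∈ F_2^2.
For each, compute codeword c = mG in F_2^5, then tally its weight.
  m = 00 → c = 00000, weight = 0.
  m = 10 → c = 10100, weight = 2.
  m = 01 → c = 10101, weight = 3.
  m = 11 → c = 00001, weight = 1.
Tally weights:
  weight 0: 1 codewords.
  weight 1: 1 codewords.
  weight 2: 1 codewords.
  weight 3: 1 codewords.
Minimum distance d = smallest w > 0 with A_w > 0 = 1.
Sanity: Σ A_w = 4 = 2^2 = 4 ✓.


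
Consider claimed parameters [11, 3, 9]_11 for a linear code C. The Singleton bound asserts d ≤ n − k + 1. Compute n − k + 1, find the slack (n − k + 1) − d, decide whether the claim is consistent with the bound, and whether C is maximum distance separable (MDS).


Singleton RHS = n − k + 1 = 9, slack = 0, bound satisfied, MDS.

Singleton bound: d ≤ n − k + 1.
Here n = 11, k = 3, so n − k + 1 = 9.
Given d = 9, check d ≤ 9: YES.
Slack = (n − k + 1) − d = 0.
The code is MDS (slack = 0).
Description: the claimed parameters are [11, 3, 9]_11; such a code would be MDS (meets Singleton bound).


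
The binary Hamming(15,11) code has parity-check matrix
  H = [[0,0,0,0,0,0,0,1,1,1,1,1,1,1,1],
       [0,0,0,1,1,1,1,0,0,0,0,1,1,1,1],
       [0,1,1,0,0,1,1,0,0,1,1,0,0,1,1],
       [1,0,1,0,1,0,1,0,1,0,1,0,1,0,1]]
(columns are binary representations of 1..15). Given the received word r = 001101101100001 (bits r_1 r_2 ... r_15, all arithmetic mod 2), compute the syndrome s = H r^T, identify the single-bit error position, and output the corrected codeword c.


s = (1, 0, 1, 0)^T, error position = 10, corrected codeword c = 001101101000001

Compute s = H r^T mod 2 one row at a time:
  s_1 = 0 + 1 + 1 + 0 + 0 + 0 + 0 + 1 = 3 ≡ 1 (mod 2).
  s_2 = 1 + 0 + 1 + 1 + 0 + 0 + 0 + 1 = 4 ≡ 0 (mod 2).
  s_3 = 0 + 1 + 1 + 1 + 1 + 0 + 0 + 1 = 5 ≡ 1 (mod 2).
  s_4 = 0 + 1 + 0 + 1 + 1 + 0 + 0 + 1 = 4 ≡ 0 (mod 2).
s = (1, 0, 1, 0)^T — this equals column 10 of H (binary 1010), so error is at position 10.
Correct: flip bit 10 of r = 001101101100001 to get c = 001101101000001.


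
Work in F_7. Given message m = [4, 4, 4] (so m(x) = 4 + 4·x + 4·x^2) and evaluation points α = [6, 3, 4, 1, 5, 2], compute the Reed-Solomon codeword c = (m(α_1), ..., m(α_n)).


c = [4, 3, 0, 5, 5, 0]

Message polynomial: m(x) = 4 + 4·x + 4·x^2 (mod 7).
For each evaluation point α_i, compute m(α_i) mod 7:
  α_1 = 6: Horner steps 4 → 0 → 4, so m(6) = 4.
  α_2 = 3: Horner steps 4 → 2 → 3, so m(3) = 3.
  α_3 = 4: Horner steps 4 → 6 → 0, so m(4) = 0.
  α_4 = 1: Horner steps 4 → 1 → 5, so m(1) = 5.
  α_5 = 5: Horner steps 4 → 3 → 5, so m(5) = 5.
  α_6 = 2: Horner steps 4 → 5 → 0, so m(2) = 0.
Codeword c = [4, 3, 0, 5, 5, 0] ∈ F_7^6.


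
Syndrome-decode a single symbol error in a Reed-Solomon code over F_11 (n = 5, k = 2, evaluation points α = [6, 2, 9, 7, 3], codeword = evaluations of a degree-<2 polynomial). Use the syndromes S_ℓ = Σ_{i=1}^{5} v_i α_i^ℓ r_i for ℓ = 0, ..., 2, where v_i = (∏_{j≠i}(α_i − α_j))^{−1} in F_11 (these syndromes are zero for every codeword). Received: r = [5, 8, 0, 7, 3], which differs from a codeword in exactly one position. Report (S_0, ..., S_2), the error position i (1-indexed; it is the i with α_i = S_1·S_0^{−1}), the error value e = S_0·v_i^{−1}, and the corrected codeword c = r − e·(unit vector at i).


S = (3, 9, 5), error at position 5, error magnitude e = 4, c = [5, 8, 0, 7, 10].

Step 1: column multipliers v_i = (∏_{j≠i}(α_i − α_j))^{−1} mod 11.
  i = 1 (α = 6): (6−2)(6−9)(6−7)(6−3) = 4·(−3)·(−1)·3 = 36 ≡ 3, so v_1 = 3^{−1} = 4 (mod 11).
  i = 2 (α = 2): (2−6)(2−9)(2−7)(2−3) = (−4)·(−7)·(−5)·(−1) = 140 ≡ 8, so v_2 = 8^{−1} = 7 (mod 11).
  i = 3 (α = 9): (9−6)(9−2)(9−7)(9−3) = 3·7·2·6 = 252 ≡ 10, so v_3 = 10^{−1} = 10 (mod 11).
  i = 4 (α = 7): (7−6)(7−2)(7−9)(7−3) = 1·5·(−2)·4 = −40 ≡ 4, so v_4 = 4^{−1} = 3 (mod 11).
  i = 5 (α = 3): (3−6)(3−2)(3−9)(3−7) = (−3)·1·(−6)·(−4) = −72 ≡ 5, so v_5 = 5^{−1} = 9 (mod 11).
  v = [4, 7, 10, 3, 9].
Step 2: syndromes of r = [5, 8, 0, 7, 3] (all sums mod 11).
  S_0 = Σ v_i r_i = 4·5 + 7·8 + 10·0 + 3·7 + 9·3 = 124 ≡ 3.
  S_1 = Σ v_i α_i r_i = 4·6·5 + 7·2·8 + 10·9·0 + 3·7·7 + 9·3·3 = 460 ≡ 9.
  α_i^2 mod 11 = [3, 4, 4, 5, 9].
  S_2 = Σ v_i α_i^2 r_i = 4·3·5 + 7·4·8 + 10·4·0 + 3·5·7 + 9·9·3 = 632 ≡ 5.
  S = (3, 9, 5) ≠ 0, so r is not a codeword (an error is present).
Step 3: locate the error. For a single error e at position i, S_ℓ = v_i·e·α_i^ℓ, so α_err = S_1/S_0.
  S_0^{−1} = 3^{−1} = 4 (mod 11), so α_err = 9·4 = 36 ≡ 3 = α_5. Error position i = 5.
  Consistency check: S_2/S_1 = 5·5 = 25 ≡ 3 = α_err ✓ (single-error assumption holds).
Step 4: error magnitude e = S_0/v_5 = S_0·∏_{j≠5}(α_5 − α_j) = 3·5 = 15 ≡ 4 (mod 11).
Step 5: correct position 5: c_5 = r_5 − e = 3 − 4 ≡ 10 (mod 11). Hence c = [5, 8, 0, 7, 10].
  Check: interpolating c through the α_i gives m(x) = 4 + 2·x (degree < 2) with m(α_i) = c_i for every i, so c is indeed a codeword.


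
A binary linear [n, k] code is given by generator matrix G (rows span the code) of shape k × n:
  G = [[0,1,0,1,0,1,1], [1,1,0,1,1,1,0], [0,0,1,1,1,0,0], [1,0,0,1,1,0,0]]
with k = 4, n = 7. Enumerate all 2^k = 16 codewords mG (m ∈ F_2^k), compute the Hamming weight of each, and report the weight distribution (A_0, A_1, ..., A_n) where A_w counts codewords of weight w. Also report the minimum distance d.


Weight distribution: A_0 = 1, A_2 = 3, A_3 = 4, A_4 = 3, A_5 = 4, A_6 = 1. Minimum distance d = 2.

Enumerate all 2^4 = 16 messages m ∈ F_2^4.
For each, compute codeword c = mG in F_2^7, then tally its weight.
  m = 0000 → c = 0000000, weight = 0.
  m = 1000 → c = 0101011, weight = 4.
  m = 0100 → c = 1101110, weight = 5.
  m = 1100 → c = 1000101, weight = 3.
  m = 0010 → c = 0011100, weight = 3.
  m = 1010 → c = 0110111, weight = 5.
  m = 0110 → c = 1110010, weight = 4.
  m = 1110 → c = 1011001, weight = 4.
  m = 0001 → c = 1001100, weight = 3.
  m = 1001 → c = 1100111, weight = 5.
  m = 0101 → c = 0100010, weight = 2.
  m = 1101 → c = 0001001, weight = 2.
  m = 0011 → c = 1010000, weight = 2.
  m = 1011 → c = 1111011, weight = 6.
  m = 0111 → c = 0111110, weight = 5.
  m = 1111 → c = 0010101, weight = 3.
Tally weights:
  weight 0: 1 codewords.
  weight 2: 3 codewords.
  weight 3: 4 codewords.
  weight 4: 3 codewords.
  weight 5: 4 codewords.
  weight 6: 1 codewords.
Minimum distance d = smallest w > 0 with A_w > 0 = 2.
Sanity: Σ A_w = 16 = 2^4 = 16 ✓.
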